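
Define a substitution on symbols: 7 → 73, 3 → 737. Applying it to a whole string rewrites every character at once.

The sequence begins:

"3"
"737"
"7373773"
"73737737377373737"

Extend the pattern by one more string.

73737737377373737737377373737737377373773

φ(73737737377373737) expands symbol-by-symbol to 73 737 73 737 73 73 737 73 737 73 73 737 73 737 73 737 73; joining the 17 pieces gives the next term.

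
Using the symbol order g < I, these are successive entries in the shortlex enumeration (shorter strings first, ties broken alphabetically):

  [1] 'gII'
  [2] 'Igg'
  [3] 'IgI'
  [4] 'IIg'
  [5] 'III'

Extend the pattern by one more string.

gggg

III is the last string of length 3, so the next is the first of length 4: g repeated 4 times.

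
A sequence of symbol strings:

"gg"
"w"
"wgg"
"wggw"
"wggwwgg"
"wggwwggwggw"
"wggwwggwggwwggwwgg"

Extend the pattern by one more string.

wggwwggwggwwggwwggwggwwggwggw

Each term (from the third on) is the previous term followed by the one before it: term 3 = w·gg = wgg.
So term 8 is wggwwggwggwwggwwgg·wggwwggwggw.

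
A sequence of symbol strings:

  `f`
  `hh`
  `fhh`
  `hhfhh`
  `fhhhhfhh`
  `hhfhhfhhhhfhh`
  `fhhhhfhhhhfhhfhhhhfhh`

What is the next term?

Each term (from the third on) is the two preceding terms concatenated in order: term 3 = f·hh = fhh.
Continuing: hhfhhfhhhhfhh · fhhhhfhhhhfhhfhhhhfhh gives term 8.

hhfhhfhhhhfhhfhhhhfhhhhfhhfhhhhfhh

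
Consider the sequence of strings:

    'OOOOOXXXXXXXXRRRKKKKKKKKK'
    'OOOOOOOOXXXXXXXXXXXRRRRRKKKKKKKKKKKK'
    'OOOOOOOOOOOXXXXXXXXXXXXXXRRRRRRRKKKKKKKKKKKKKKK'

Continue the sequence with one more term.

OOOOOOOOOOOOOOXXXXXXXXXXXXXXXXXRRRRRRRRRKKKKKKKKKKKKKKKKKK

Reading off run lengths: O runs 5, 8, 11; X runs 8, 11, 14; R runs 3, 5, 7; K runs 9, 12, 15 — each is linear in n, where the shown terms are n = 2, 3, 4.
At n = 5 the blocks have lengths 14, 17, 9, 18.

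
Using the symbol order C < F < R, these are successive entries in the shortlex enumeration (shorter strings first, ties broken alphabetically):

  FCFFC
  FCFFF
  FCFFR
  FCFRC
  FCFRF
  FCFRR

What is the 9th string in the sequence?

FCRCR

Advancing 3 positions from FCFRR through FCFRR → FCRCC → FCRCF reaches term 9.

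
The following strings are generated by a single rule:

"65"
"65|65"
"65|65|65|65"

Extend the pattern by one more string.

65|65|65|65|65|65|65|65

Every step duplicates the string with '|' between the halves.
So the next term is two copies of 65|65|65|65 with '|' between the halves.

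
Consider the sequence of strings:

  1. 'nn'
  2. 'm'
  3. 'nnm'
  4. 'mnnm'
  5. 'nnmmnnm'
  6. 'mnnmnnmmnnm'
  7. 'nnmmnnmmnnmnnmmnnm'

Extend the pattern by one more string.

From term 3 onward, concatenate the second-to-last term with the last: nn·m = nnm, m·nnm = mnnm, …
The next term joins mnnmnnmmnnm and nnmmnnmmnnmnnmmnnm.

mnnmnnmmnnmnnmmnnmmnnmnnmmnnm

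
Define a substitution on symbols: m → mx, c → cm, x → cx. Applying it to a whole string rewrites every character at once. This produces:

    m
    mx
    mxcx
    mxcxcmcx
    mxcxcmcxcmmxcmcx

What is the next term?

Replace each of the 16 characters of mxcxcmcxcmmxcmcx in place — mx cx cm cx cm mx cm cx cm mx mx cx cm mx cm cx — and concatenate.

mxcxcmcxcmmxcmcxcmmxmxcxcmmxcmcx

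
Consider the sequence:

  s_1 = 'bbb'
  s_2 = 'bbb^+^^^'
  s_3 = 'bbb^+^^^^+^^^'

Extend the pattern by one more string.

The strings grow by a fixed suffix ^+^^^ each time.
Applying this once more to bbb^+^^^^+^^^:

bbb^+^^^^+^^^^+^^^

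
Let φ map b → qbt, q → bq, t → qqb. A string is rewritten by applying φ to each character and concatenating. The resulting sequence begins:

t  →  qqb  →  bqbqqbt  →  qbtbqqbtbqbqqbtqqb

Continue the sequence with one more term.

bqqbtqqbqbtbqbqqbtqqbqbtbqqbtbqbqqbtqqbbqbqqbt

Replace each of the 18 characters of qbtbqqbtbqbqqbtqqb in place — bq qbt qqb qbt bq bq qbt qqb qbt bq qbt bq bq qbt qqb bq bq qbt — and concatenate.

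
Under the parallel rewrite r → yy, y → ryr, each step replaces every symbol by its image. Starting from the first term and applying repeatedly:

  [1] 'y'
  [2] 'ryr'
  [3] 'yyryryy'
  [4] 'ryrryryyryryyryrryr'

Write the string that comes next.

Replace each of the 19 characters of ryrryryyryryyryrryr in place — yy ryr yy yy ryr yy ryr ryr yy ryr yy ryr ryr yy ryr yy yy ryr yy — and concatenate.

yyryryyyyryryyryrryryyryryyryrryryyryryyyyryryy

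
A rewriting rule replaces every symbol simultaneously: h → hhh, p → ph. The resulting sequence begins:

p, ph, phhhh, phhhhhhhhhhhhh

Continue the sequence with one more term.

Applying the rule to each of the 14 symbols of phhhhhhhhhhhhh gives the pieces ph hhh hhh hhh hhh hhh hhh hhh hhh hhh hhh hhh hhh hhh, which concatenate to the answer.

phhhhhhhhhhhhhhhhhhhhhhhhhhhhhhhhhhhhhhhh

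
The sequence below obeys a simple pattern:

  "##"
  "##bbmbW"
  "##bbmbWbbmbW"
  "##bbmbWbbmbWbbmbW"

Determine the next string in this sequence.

Each term is the previous one with bbmbW appended.
Applying this once more to ##bbmbWbbmbWbbmbW:

##bbmbWbbmbWbbmbWbbmbW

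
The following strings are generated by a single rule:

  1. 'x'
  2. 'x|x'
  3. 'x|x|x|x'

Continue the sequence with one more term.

s(k+1) = s(k)·|·s(k) — each term doubles the last with '|' between the halves.
Doubling x|x|x|x with '|' between the halves:

x|x|x|x|x|x|x|x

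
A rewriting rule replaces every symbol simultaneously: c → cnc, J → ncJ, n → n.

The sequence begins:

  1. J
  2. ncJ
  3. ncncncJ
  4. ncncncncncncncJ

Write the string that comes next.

Replace each of the 15 characters of ncncncncncncncJ in place — n cnc n cnc n cnc n cnc n cnc n cnc n cnc ncJ — and concatenate.

ncncncncncncncncncncncncncncncJ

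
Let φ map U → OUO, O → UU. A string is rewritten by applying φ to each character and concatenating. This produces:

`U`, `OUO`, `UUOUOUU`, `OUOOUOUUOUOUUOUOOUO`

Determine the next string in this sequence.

UUOUOUUUUOUOUUOUOOUOUUOUOUUOUOOUOUUOUOUUUUOUOUU

φ(OUOOUOUUOUOUUOUOOUO) expands symbol-by-symbol to UU OUO UU UU OUO UU OUO OUO UU OUO UU OUO OUO UU OUO UU UU OUO UU; joining the 19 pieces gives the next term.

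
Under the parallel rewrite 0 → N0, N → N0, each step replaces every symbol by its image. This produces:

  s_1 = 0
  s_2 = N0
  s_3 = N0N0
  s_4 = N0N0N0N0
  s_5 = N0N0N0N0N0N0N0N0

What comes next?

N0N0N0N0N0N0N0N0N0N0N0N0N0N0N0N0

Replace each of the 16 characters of N0N0N0N0N0N0N0N0 in place — N0 N0 N0 N0 N0 N0 N0 N0 N0 N0 N0 N0 N0 N0 N0 N0 — and concatenate.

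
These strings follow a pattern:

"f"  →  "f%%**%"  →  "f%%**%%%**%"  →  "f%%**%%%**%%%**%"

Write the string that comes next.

f%%**%%%**%%%**%%%**%

The strings grow by a fixed suffix %%**% each time.
So the next term is f%%**%%%**%%%**%·%%**%.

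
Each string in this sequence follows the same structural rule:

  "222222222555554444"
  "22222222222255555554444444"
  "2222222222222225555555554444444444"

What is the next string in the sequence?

The n-th term is 3n+3 2's then 2n+1 5's then 3n-2 4's, where the shown terms are n = 2, 3, 4.
For the next term, n = 5, so the run lengths are 18, 11, 13.

222222222222222222555555555554444444444444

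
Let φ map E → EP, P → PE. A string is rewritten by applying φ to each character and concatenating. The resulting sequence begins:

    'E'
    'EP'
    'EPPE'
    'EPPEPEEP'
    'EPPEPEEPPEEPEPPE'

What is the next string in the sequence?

EPPEPEEPPEEPEPPEPEEPEPPEEPPEPEEP

Replace each of the 16 characters of EPPEPEEPPEEPEPPE in place — EP PE PE EP PE EP EP PE PE EP EP PE EP PE PE EP — and concatenate.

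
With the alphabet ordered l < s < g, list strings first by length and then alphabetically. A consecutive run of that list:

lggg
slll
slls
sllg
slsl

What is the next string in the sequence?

slss

Find the rightmost character of slsl below g, bump it to the next letter, and reset everything to its right to l.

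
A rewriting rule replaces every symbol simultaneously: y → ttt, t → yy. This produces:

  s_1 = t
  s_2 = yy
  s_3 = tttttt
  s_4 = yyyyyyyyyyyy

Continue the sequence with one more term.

Rewriting each symbol of yyyyyyyyyyyy: y→ttt, y→ttt, y→ttt, y→ttt, y→ttt, y→ttt, y→ttt, y→ttt, y→ttt, y→ttt, y→ttt, y→ttt, which concatenates to ttt ttt ttt ttt ttt ttt ttt ttt ttt ttt ttt ttt.

tttttttttttttttttttttttttttttttttttt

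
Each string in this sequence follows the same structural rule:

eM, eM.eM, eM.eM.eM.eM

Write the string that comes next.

eM.eM.eM.eM.eM.eM.eM.eM

Each string is two copies of the previous one joined by '.'.
One more doubling of eM.eM.eM.eM gives the answer.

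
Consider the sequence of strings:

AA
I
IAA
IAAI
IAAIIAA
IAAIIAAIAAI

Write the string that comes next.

This is a Fibonacci-style word recurrence s(k) = s(k−1)·s(k−2): e.g. I·AA = IAA.
So term 7 is IAAIIAAIAAI·IAAIIAA.

IAAIIAAIAAIIAAIIAA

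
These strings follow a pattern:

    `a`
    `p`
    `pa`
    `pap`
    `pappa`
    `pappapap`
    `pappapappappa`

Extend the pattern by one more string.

Each term (from the third on) is the previous term followed by the one before it: term 3 = p·a = pa.
The next term joins pappapappappa and pappapap.

pappapappappapappapap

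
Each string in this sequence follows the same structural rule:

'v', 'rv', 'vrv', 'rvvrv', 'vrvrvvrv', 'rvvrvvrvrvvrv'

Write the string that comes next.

vrvrvvrvrvvrvvrvrvvrv

This is a Fibonacci-style word recurrence s(k) = s(k−2)·s(k−1): e.g. v·rv = vrv.
So term 7 is vrvrvvrv·rvvrvvrvrvvrv.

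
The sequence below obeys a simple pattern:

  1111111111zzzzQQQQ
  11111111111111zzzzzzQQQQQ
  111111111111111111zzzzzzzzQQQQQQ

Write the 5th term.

Each string has the form 1^{4n-2} z^{2n-2} Q^{n+1}, where the shown terms are n = 3, 4, 5.
At n = 7 the blocks have lengths 26, 12, 8.

11111111111111111111111111zzzzzzzzzzzzQQQQQQQQ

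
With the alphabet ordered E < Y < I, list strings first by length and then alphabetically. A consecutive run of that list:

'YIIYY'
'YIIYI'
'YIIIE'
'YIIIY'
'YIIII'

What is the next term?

Treat YIIII as a base-3 numeral over the given alphabet and add one, carrying through any trailing I's.

IEEEE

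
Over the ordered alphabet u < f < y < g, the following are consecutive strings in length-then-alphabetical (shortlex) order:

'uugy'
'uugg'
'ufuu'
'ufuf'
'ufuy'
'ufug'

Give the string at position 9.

uffy

Advancing 3 positions from ufug through ufug → uffu → ufff reaches term 9.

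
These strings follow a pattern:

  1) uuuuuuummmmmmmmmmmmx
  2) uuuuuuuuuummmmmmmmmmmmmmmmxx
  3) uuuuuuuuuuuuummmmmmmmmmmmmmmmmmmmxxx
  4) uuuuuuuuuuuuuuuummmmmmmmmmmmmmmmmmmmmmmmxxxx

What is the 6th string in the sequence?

uuuuuuuuuuuuuuuuuuuuuummmmmmmmmmmmmmmmmmmmmmmmmmmmmmmmxxxxxx

Term n consists of 3n-2 u's, followed by 4n m's, followed by n-2 x's, where the shown terms are n = 3, 4, 5, 6.
For term 6, n = 8, so the run lengths are 22, 32, 6.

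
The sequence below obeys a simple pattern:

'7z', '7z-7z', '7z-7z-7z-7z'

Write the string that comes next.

Every step duplicates the string with '-' between the halves.
Doubling 7z-7z-7z-7z with '-' between the halves:

7z-7z-7z-7z-7z-7z-7z-7z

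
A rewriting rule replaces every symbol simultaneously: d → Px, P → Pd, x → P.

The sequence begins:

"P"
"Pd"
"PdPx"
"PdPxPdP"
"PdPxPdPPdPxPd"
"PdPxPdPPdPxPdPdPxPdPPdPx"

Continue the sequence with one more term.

Replace each of the 24 characters of PdPxPdPPdPxPdPdPxPdPPdPx in place — Pd Px Pd P Pd Px Pd Pd Px Pd P Pd Px Pd Px Pd P Pd Px Pd Pd Px Pd P — and concatenate.

PdPxPdPPdPxPdPdPxPdPPdPxPdPxPdPPdPxPdPdPxPdP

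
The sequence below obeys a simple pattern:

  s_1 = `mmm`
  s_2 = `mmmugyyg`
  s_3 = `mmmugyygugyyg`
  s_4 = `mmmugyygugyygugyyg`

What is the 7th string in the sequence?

mmmugyygugyygugyygugyygugyygugyyg

The strings grow by a fixed suffix ugyyg each time.
From mmmugyygugyygugyyg, 3 further steps: mmmugyygugyygugyyg → mmmugyygugyygugyygugyyg → mmmugyygugyygugyygugyygugyyg → (answer).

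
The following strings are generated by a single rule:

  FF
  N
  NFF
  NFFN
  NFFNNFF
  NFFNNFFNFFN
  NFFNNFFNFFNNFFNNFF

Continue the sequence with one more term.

From term 3 onward, concatenate the last term with the second-to-last: N·FF = NFF, NFF·N = NFFN, …
So term 8 is NFFNNFFNFFNNFFNNFF·NFFNNFFNFFN.

NFFNNFFNFFNNFFNNFFNFFNNFFNFFN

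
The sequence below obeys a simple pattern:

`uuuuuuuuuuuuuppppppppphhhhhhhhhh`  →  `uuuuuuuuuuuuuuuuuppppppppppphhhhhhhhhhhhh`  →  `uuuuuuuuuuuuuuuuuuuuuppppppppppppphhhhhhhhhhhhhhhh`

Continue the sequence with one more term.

uuuuuuuuuuuuuuuuuuuuuuuuuppppppppppppppphhhhhhhhhhhhhhhhhhh

Term n consists of 4n+1 u's, followed by 2n+3 p's, followed by 3n+1 h's, where the shown terms are n = 3, 4, 5.
Setting n = 6 gives 25, 15, 19 characters in each block.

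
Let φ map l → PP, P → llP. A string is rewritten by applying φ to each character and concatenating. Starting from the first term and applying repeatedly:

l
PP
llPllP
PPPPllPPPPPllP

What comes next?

llPllPllPllPPPPPllPllPllPllPllPPPPPllP

φ(PPPPllPPPPPllP) expands symbol-by-symbol to llP llP llP llP PP PP llP llP llP llP llP PP PP llP; joining the 14 pieces gives the next term.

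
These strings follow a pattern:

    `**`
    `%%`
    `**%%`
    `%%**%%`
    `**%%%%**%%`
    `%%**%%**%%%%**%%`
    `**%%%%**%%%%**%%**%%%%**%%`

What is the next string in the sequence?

%%**%%**%%%%**%%**%%%%**%%%%**%%**%%%%**%%

This is a Fibonacci-style word recurrence s(k) = s(k−2)·s(k−1): e.g. **·%% = **%%.
The next term joins %%**%%**%%%%**%% and **%%%%**%%%%**%%**%%%%**%%.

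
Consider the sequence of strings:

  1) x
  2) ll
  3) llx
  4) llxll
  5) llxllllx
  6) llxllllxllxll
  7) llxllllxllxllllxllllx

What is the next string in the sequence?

llxllllxllxllllxllllxllxllllxllxll

Each term (from the third on) is the previous term followed by the one before it: term 3 = ll·x = llx.
Continuing: llxllllxllxllllxllllx · llxllllxllxll gives term 8.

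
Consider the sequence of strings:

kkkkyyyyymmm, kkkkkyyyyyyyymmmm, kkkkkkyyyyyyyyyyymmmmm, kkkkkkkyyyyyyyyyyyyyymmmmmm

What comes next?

kkkkkkkkyyyyyyyyyyyyyyyyymmmmmmm

Each string has the form k^{n+3} y^{3n+2} m^{n+2} (n = 1, 2, …).
For the next term, n = 5, so the run lengths are 8, 17, 7.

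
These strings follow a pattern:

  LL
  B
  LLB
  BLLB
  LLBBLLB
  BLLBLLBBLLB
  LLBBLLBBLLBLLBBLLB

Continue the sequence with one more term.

BLLBLLBBLLBLLBBLLBBLLBLLBBLLB

Each term (from the third on) is the two preceding terms concatenated in order: term 3 = LL·B = LLB.
So term 8 is BLLBLLBBLLB·LLBBLLBBLLBLLBBLLB.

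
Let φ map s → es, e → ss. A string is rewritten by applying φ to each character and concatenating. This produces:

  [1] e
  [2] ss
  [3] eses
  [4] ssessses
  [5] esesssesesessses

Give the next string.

ssesssesesesssesssesssesesessses

φ(esesssesesessses) expands symbol-by-symbol to ss es ss es es es ss es ss es ss es es es ss es; joining the 16 pieces gives the next term.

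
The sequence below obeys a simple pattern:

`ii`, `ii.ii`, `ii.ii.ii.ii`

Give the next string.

Every step duplicates the string with '.' between the halves.
Doubling ii.ii.ii.ii with '.' between the halves:

ii.ii.ii.ii.ii.ii.ii.ii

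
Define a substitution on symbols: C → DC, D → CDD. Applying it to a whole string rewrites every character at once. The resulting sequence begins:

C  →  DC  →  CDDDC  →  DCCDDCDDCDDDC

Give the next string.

Rewriting the 13 symbols of DCCDDCDDCDDDC one by one yields CDD DC DC CDD CDD DC CDD CDD DC CDD CDD CDD DC; concatenated:

CDDDCDCCDDCDDDCCDDCDDDCCDDCDDCDDDC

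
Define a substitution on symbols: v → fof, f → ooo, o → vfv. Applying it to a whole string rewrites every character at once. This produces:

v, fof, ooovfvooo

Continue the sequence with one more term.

Expanding ooovfvooo: o→vfv, o→vfv, o→vfv, v→fof, f→ooo, v→fof, o→vfv, o→vfv, o→vfv. Concatenated: vfv vfv vfv fof ooo fof vfv vfv vfv.

vfvvfvvfvfofooofofvfvvfvvfv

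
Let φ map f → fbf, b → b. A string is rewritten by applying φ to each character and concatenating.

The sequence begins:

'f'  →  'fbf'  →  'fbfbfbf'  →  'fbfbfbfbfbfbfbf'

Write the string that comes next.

φ(fbfbfbfbfbfbfbf) expands symbol-by-symbol to fbf b fbf b fbf b fbf b fbf b fbf b fbf b fbf; joining the 15 pieces gives the next term.

fbfbfbfbfbfbfbfbfbfbfbfbfbfbfbf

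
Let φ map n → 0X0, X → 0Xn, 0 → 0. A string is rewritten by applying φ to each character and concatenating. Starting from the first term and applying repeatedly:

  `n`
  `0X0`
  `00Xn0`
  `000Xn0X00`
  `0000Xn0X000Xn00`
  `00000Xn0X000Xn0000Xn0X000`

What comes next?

φ(00000Xn0X000Xn0000Xn0X000) expands symbol-by-symbol to 0 0 0 0 0 0Xn 0X0 0 0Xn 0 0 0 0Xn 0X0 0 0 0 0 0Xn 0X0 0 0Xn 0 0 0; joining the 25 pieces gives the next term.

000000Xn0X000Xn0000Xn0X000000Xn0X000Xn000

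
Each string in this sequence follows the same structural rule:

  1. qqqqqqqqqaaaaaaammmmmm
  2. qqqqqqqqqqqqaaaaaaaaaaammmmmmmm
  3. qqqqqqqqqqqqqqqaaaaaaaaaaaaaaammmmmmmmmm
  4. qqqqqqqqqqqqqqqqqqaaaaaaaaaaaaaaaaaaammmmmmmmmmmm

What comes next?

qqqqqqqqqqqqqqqqqqqqqaaaaaaaaaaaaaaaaaaaaaaammmmmmmmmmmmmm

Reading off run lengths: q runs 9, 12, 15, 18; a runs 7, 11, 15, 19; m runs 6, 8, 10, 12 — each is linear in n, where the shown terms are n = 2, 3, 4, 5.
For the next term, n = 6, so the run lengths are 21, 23, 14.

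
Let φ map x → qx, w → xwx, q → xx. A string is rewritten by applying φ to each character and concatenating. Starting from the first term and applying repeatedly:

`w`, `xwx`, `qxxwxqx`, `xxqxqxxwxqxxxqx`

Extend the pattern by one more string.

φ(xxqxqxxwxqxxxqx) expands symbol-by-symbol to qx qx xx qx xx qx qx xwx qx xx qx qx qx xx qx; joining the 15 pieces gives the next term.

qxqxxxqxxxqxqxxwxqxxxqxqxqxxxqx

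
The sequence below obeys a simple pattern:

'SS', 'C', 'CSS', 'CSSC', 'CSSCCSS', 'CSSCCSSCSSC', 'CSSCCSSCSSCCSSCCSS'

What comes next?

CSSCCSSCSSCCSSCCSSCSSCCSSCSSC

This is a Fibonacci-style word recurrence s(k) = s(k−1)·s(k−2): e.g. C·SS = CSS.
So term 8 is CSSCCSSCSSCCSSCCSS·CSSCCSSCSSC.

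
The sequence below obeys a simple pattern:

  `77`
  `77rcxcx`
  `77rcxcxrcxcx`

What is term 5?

Each term is the previous one with rcxcx appended.
From 77rcxcxrcxcx, 2 further steps: 77rcxcxrcxcx → 77rcxcxrcxcxrcxcx → (answer).

77rcxcxrcxcxrcxcxrcxcx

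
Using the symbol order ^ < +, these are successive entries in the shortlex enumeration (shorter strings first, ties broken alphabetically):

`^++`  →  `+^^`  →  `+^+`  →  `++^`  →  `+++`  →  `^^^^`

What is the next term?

^^^+

Treat ^^^^ as a base-2 numeral over the given alphabet and add one, carrying through any trailing +'s.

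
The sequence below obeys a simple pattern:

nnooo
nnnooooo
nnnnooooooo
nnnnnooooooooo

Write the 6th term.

Term n consists of n+1 n's, followed by 2n+1 o's (n = 1, 2, …).
At n = 6 the blocks have lengths 7, 13.

nnnnnnnooooooooooooo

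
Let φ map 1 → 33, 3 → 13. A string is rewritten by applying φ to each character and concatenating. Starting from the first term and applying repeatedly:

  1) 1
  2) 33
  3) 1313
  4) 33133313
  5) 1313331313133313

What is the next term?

Applying the rule to each of the 16 symbols of 1313331313133313 gives the pieces 33 13 33 13 13 13 33 13 33 13 33 13 13 13 33 13, which concatenate to the answer.

33133313131333133313331313133313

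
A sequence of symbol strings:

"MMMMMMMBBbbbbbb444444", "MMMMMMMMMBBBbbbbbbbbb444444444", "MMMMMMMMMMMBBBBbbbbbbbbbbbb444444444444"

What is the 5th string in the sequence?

Term n consists of 2n+3 M's, followed by n B's, followed by 3n b's, followed by 3n 4's, where the shown terms are n = 2, 3, 4.
At n = 6 the blocks have lengths 15, 6, 18, 18.

MMMMMMMMMMMMMMMBBBBBBbbbbbbbbbbbbbbbbbb444444444444444444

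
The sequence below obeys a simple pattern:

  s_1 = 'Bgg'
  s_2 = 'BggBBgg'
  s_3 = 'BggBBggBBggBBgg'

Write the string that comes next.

BggBBggBBggBBggBBggBBggBBggBBgg

Each string is two copies of the previous one joined by 'B'.
One more doubling of BggBBggBBggBBgg gives the answer.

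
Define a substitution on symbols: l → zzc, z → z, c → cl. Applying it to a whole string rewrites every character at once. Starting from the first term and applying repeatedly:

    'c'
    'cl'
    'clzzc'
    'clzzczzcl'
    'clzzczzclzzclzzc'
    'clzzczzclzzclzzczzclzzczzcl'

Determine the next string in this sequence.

clzzczzclzzclzzczzclzzczzclzzclzzczzclzzclzzc

Replace each of the 27 characters of clzzczzclzzclzzczzclzzczzcl in place — cl zzc z z cl z z cl zzc z z cl zzc z z cl z z cl zzc z z cl z z cl zzc — and concatenate.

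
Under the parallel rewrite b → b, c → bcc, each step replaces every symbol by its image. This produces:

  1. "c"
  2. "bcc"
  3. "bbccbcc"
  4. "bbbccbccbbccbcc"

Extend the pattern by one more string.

Replace each of the 15 characters of bbbccbccbbccbcc in place — b b b bcc bcc b bcc bcc b b bcc bcc b bcc bcc — and concatenate.

bbbbccbccbbccbccbbbccbccbbccbcc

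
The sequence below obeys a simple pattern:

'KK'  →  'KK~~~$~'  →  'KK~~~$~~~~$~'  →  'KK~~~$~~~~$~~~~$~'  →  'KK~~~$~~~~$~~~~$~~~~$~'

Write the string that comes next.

KK~~~$~~~~$~~~~$~~~~$~~~~$~

The strings grow by a fixed suffix ~~~$~ each time.
So the next term is KK~~~$~~~~$~~~~$~~~~$~·~~~$~.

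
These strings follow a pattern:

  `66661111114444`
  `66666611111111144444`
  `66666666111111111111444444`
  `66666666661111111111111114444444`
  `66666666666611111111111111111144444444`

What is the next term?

The n-th term is 2n 6's then 3n 1's then n+2 4's, where the shown terms are n = 2, 3, 4, 5, 6.
At n = 7 the blocks have lengths 14, 21, 9.

66666666666666111111111111111111111444444444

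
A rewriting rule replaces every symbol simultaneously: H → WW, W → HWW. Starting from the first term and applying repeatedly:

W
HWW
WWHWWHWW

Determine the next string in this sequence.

HWWHWWWWHWWHWWWWHWWHWW

Apply φ to WWHWWHWW symbol by symbol: W→HWW, W→HWW, H→WW, W→HWW, W→HWW, H→WW, W→HWW, W→HWW; joined: HWW HWW WW HWW HWW WW HWW HWW.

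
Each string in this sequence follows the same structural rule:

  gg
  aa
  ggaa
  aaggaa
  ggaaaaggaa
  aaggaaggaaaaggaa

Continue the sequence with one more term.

ggaaaaggaaaaggaaggaaaaggaa

From term 3 onward, concatenate the second-to-last term with the last: gg·aa = ggaa, aa·ggaa = aaggaa, …
Continuing: ggaaaaggaa · aaggaaggaaaaggaa gives term 7.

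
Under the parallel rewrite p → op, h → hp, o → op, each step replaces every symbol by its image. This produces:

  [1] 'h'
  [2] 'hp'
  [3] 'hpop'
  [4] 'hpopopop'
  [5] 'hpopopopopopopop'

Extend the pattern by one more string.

Rewriting the 16 symbols of hpopopopopopopop one by one yields hp op op op op op op op op op op op op op op op; concatenated:

hpopopopopopopopopopopopopopopop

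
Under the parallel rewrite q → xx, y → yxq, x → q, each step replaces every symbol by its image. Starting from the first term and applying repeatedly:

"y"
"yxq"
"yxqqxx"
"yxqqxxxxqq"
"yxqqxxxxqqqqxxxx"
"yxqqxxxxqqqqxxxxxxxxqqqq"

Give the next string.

yxqqxxxxqqqqxxxxxxxxqqqqqqqqxxxxxxxx

φ(yxqqxxxxqqqqxxxxxxxxqqqq) expands symbol-by-symbol to yxq q xx xx q q q q xx xx xx xx q q q q q q q q xx xx xx xx; joining the 24 pieces gives the next term.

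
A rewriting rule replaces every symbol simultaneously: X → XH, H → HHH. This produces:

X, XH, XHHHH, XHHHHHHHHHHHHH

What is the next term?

Rewriting the 14 symbols of XHHHHHHHHHHHHH one by one yields XH HHH HHH HHH HHH HHH HHH HHH HHH HHH HHH HHH HHH HHH; concatenated:

XHHHHHHHHHHHHHHHHHHHHHHHHHHHHHHHHHHHHHHHH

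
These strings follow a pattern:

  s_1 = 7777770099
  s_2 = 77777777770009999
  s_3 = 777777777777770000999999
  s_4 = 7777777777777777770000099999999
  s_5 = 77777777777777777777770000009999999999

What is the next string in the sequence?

Each string has the form 7^{4n-2} 0^{n} 9^{2n-2}, where the shown terms are n = 2, 3, 4, 5, 6.
At n = 7 the blocks have lengths 26, 7, 12.

777777777777777777777777770000000999999999999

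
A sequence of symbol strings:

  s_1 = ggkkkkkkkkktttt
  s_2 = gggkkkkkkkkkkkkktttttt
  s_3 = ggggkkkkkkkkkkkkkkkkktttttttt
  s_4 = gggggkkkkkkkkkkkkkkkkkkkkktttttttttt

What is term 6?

gggggggkkkkkkkkkkkkkkkkkkkkkkkkkkkkktttttttttttttt

Reading off run lengths: g runs 2, 3, 4, 5; k runs 9, 13, 17, 21; t runs 4, 6, 8, 10 — each is linear in n, where the shown terms are n = 2, 3, 4, 5.
For term 6, n = 7, so the run lengths are 7, 29, 14.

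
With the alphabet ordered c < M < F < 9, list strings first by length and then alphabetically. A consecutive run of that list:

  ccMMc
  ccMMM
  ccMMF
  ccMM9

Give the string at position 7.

Advancing 3 positions from ccMM9 through ccMM9 → ccMFc → ccMFM reaches term 7.

ccMFF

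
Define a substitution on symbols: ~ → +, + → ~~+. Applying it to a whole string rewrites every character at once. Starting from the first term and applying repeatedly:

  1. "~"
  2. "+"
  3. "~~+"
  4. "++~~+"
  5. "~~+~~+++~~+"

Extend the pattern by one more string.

Expanding ~~+~~+++~~+: ~→+, ~→+, +→~~+, ~→+, ~→+, +→~~+, +→~~+, +→~~+, ~→+, ~→+, +→~~+. Concatenated: + + ~~+ + + ~~+ ~~+ ~~+ + + ~~+.

++~~+++~~+~~+~~+++~~+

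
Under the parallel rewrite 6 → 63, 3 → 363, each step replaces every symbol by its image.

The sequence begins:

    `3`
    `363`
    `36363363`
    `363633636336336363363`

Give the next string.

Applying the rule to each of the 21 symbols of 363633636336336363363 gives the pieces 363 63 363 63 363 363 63 363 63 363 363 63 363 363 63 363 63 363 363 63 363, which concatenate to the answer.

3636336363363363633636336336363363363633636336336363363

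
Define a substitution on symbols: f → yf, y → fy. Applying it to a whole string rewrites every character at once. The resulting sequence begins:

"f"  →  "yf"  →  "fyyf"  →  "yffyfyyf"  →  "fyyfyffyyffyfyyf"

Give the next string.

yffyfyyffyyfyffyfyyfyffyyffyfyyf

φ(fyyfyffyyffyfyyf) expands symbol-by-symbol to yf fy fy yf fy yf yf fy fy yf yf fy yf fy fy yf; joining the 16 pieces gives the next term.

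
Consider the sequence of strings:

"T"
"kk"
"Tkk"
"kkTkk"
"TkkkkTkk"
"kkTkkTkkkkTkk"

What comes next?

TkkkkTkkkkTkkTkkkkTkk

This is a Fibonacci-style word recurrence s(k) = s(k−2)·s(k−1): e.g. T·kk = Tkk.
Continuing: TkkkkTkk · kkTkkTkkkkTkk gives term 7.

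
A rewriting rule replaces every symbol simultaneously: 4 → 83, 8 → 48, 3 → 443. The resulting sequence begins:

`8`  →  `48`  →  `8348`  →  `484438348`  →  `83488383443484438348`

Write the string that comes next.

φ(83488383443484438348) expands symbol-by-symbol to 48 443 83 48 48 443 48 443 83 83 443 83 48 83 83 443 48 443 83 48; joining the 20 pieces gives the next term.

4844383484844348443838344383488383443484438348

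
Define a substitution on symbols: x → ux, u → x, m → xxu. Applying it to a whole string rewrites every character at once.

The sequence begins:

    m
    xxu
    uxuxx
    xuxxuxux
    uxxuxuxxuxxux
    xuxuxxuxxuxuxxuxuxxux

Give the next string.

Applying the rule to each of the 21 symbols of xuxuxxuxxuxuxxuxuxxux gives the pieces ux x ux x ux ux x ux ux x ux x ux ux x ux x ux ux x ux, which concatenate to the answer.

uxxuxxuxuxxuxuxxuxxuxuxxuxxuxuxxux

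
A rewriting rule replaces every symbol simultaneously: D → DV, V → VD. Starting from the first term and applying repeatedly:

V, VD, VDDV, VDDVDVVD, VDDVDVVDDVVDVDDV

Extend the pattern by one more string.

VDDVDVVDDVVDVDDVDVVDVDDVVDDVDVVD

φ(VDDVDVVDDVVDVDDV) expands symbol-by-symbol to VD DV DV VD DV VD VD DV DV VD VD DV VD DV DV VD; joining the 16 pieces gives the next term.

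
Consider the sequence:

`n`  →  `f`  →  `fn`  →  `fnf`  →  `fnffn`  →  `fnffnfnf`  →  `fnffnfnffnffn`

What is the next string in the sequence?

fnffnfnffnffnfnffnfnf

This is a Fibonacci-style word recurrence s(k) = s(k−1)·s(k−2): e.g. f·n = fn.
So term 8 is fnffnfnffnffn·fnffnfnf.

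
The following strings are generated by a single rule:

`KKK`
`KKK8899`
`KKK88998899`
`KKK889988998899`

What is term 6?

The strings grow by a fixed suffix 8899 each time.
From KKK889988998899, 2 further steps: KKK889988998899 → KKK8899889988998899 → (answer).

KKK88998899889988998899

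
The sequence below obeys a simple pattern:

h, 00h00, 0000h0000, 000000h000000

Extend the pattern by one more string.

Every step adds 00 to the front and 00 to the end of the previous string.
So the next term is 00·000000h000000·00.

00000000h00000000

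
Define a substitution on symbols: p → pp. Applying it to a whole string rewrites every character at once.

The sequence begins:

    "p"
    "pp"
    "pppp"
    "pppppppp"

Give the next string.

pppppppppppppppp

Rewriting each symbol of pppppppp: p→pp, p→pp, p→pp, p→pp, p→pp, p→pp, p→pp, p→pp, which concatenates to pp pp pp pp pp pp pp pp.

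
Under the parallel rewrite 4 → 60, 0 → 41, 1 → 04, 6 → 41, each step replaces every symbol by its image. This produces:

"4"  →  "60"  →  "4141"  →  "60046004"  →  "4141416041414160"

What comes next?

60046004600441416004600460044141

Applying the rule to each of the 16 symbols of 4141416041414160 gives the pieces 60 04 60 04 60 04 41 41 60 04 60 04 60 04 41 41, which concatenate to the answer.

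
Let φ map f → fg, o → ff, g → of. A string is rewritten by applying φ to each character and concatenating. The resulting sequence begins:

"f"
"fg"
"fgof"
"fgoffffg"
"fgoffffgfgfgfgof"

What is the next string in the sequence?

Rewriting the 16 symbols of fgoffffgfgfgfgof one by one yields fg of ff fg fg fg fg of fg of fg of fg of ff fg; concatenated:

fgoffffgfgfgfgoffgoffgoffgoffffg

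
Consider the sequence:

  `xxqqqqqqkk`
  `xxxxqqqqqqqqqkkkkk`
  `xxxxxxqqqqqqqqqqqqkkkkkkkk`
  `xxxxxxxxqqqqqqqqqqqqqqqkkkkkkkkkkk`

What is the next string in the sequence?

xxxxxxxxxxqqqqqqqqqqqqqqqqqqkkkkkkkkkkkkkk

Each string has the form x^{2n} q^{3n+3} k^{3n-1} (n = 1, 2, …).
At n = 5 the blocks have lengths 10, 18, 14.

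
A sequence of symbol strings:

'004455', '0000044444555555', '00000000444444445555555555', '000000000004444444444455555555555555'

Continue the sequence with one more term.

Each string has the form 0^{3n-1} 4^{3n-1} 5^{4n-2} (n = 1, 2, …).
Setting n = 5 gives 14, 14, 18 characters in each block.

0000000000000044444444444444555555555555555555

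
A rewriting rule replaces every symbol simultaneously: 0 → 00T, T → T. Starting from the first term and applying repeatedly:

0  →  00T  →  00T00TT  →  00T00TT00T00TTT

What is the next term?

Rewriting the 15 symbols of 00T00TT00T00TTT one by one yields 00T 00T T 00T 00T T T 00T 00T T 00T 00T T T T; concatenated:

00T00TT00T00TTT00T00TT00T00TTTT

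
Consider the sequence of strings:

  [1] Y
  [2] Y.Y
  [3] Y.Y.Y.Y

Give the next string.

Y.Y.Y.Y.Y.Y.Y.Y

Each string is two copies of the previous one joined by '.'.
One more doubling of Y.Y.Y.Y gives the answer.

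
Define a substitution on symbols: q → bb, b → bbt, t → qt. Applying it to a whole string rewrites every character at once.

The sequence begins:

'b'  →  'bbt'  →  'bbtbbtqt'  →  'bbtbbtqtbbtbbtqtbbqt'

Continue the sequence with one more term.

bbtbbtqtbbtbbtqtbbqtbbtbbtqtbbtbbtqtbbqtbbtbbtbbqt

Applying the rule to each of the 20 symbols of bbtbbtqtbbtbbtqtbbqt gives the pieces bbt bbt qt bbt bbt qt bb qt bbt bbt qt bbt bbt qt bb qt bbt bbt bb qt, which concatenate to the answer.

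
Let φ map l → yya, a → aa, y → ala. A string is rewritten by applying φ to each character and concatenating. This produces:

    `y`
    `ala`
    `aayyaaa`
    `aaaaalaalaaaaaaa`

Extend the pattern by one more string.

aaaaaaaaaayyaaaaayyaaaaaaaaaaaaaaa

φ(aaaaalaalaaaaaaa) expands symbol-by-symbol to aa aa aa aa aa yya aa aa yya aa aa aa aa aa aa aa; joining the 16 pieces gives the next term.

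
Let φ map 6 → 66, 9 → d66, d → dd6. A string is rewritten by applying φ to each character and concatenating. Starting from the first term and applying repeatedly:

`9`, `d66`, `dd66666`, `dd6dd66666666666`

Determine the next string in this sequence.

Applying the rule to each of the 16 symbols of dd6dd66666666666 gives the pieces dd6 dd6 66 dd6 dd6 66 66 66 66 66 66 66 66 66 66 66, which concatenate to the answer.

dd6dd666dd6dd66666666666666666666666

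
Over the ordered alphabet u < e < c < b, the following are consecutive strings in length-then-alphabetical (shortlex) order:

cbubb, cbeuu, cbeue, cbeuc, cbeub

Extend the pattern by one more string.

cbeeu

Treat cbeub as a base-4 numeral over the given alphabet and add one, carrying through any trailing b's.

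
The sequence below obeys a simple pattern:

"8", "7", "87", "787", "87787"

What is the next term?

Each term (from the third on) is the two preceding terms concatenated in order: term 3 = 8·7 = 87.
The next term joins 787 and 87787.

78787787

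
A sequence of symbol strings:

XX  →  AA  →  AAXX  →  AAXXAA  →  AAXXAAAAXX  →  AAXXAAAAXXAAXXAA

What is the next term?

AAXXAAAAXXAAXXAAAAXXAAAAXX

This is a Fibonacci-style word recurrence s(k) = s(k−1)·s(k−2): e.g. AA·XX = AAXX.
So term 7 is AAXXAAAAXXAAXXAA·AAXXAAAAXX.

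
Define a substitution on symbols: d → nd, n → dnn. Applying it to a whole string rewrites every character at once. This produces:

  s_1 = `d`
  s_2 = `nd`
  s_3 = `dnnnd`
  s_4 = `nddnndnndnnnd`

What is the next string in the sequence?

Rewriting the 13 symbols of nddnndnndnnnd one by one yields dnn nd nd dnn dnn nd dnn dnn nd dnn dnn dnn nd; concatenated:

dnnndnddnndnnnddnndnnnddnndnndnnnd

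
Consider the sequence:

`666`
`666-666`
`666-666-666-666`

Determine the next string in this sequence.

s(k+1) = s(k)·-·s(k) — each term doubles the last with '-' between the halves.
Doubling 666-666-666-666 with '-' between the halves:

666-666-666-666-666-666-666-666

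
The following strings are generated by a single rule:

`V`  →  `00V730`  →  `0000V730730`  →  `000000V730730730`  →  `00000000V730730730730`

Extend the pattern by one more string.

s(k+1) = 00·s(k)·730, so each term gains 00 as a prefix and 730 as a suffix.
Applying this once more to 00000000V730730730730:

0000000000V730730730730730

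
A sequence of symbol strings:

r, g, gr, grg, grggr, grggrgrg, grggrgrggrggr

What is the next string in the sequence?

Each term (from the third on) is the previous term followed by the one before it: term 3 = g·r = gr.
So term 8 is grggrgrggrggr·grggrgrg.

grggrgrggrggrgrggrgrg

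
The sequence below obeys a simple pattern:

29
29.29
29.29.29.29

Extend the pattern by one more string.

s(k+1) = s(k)·.·s(k) — each term doubles the last with '.' between the halves.
Doubling 29.29.29.29 with '.' between the halves:

29.29.29.29.29.29.29.29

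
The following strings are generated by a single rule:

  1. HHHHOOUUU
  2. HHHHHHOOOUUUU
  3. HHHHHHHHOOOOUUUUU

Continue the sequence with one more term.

Each string has the form H^{2n} O^{n} U^{n+1}, where the shown terms are n = 2, 3, 4.
For the next term, n = 5, so the run lengths are 10, 5, 6.

HHHHHHHHHHOOOOOUUUUUU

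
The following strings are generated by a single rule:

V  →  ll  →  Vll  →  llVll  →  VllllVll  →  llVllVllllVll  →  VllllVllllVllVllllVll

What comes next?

This is a Fibonacci-style word recurrence s(k) = s(k−2)·s(k−1): e.g. V·ll = Vll.
So term 8 is llVllVllllVll·VllllVllllVllVllllVll.

llVllVllllVllVllllVllllVllVllllVll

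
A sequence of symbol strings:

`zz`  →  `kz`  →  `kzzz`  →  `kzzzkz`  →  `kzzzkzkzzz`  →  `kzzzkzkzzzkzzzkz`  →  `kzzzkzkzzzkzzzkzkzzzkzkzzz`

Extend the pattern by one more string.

This is a Fibonacci-style word recurrence s(k) = s(k−1)·s(k−2): e.g. kz·zz = kzzz.
Continuing: kzzzkzkzzzkzzzkzkzzzkzkzzz · kzzzkzkzzzkzzzkz gives term 8.

kzzzkzkzzzkzzzkzkzzzkzkzzzkzzzkzkzzzkzzzkz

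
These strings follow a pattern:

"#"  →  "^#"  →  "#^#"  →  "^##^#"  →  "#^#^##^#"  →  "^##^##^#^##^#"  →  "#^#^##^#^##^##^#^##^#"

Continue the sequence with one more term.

This is a Fibonacci-style word recurrence s(k) = s(k−2)·s(k−1): e.g. #·^# = #^#.
Continuing: ^##^##^#^##^# · #^#^##^#^##^##^#^##^# gives term 8.

^##^##^#^##^##^#^##^#^##^##^#^##^#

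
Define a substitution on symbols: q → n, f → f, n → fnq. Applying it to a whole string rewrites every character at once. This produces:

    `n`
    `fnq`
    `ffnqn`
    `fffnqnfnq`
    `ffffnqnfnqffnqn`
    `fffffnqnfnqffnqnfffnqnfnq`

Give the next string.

Rewriting the 25 symbols of fffffnqnfnqffnqnfffnqnfnq one by one yields f f f f f fnq n fnq f fnq n f f fnq n fnq f f f fnq n fnq f fnq n; concatenated:

ffffffnqnfnqffnqnfffnqnfnqffffnqnfnqffnqn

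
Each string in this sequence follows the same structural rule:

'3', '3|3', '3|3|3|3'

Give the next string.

Every step duplicates the string with '|' between the halves.
Doubling 3|3|3|3 with '|' between the halves:

3|3|3|3|3|3|3|3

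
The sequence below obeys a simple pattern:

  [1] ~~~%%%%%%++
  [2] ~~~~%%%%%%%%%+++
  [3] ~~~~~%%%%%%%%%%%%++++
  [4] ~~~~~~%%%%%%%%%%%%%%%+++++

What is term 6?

The n-th term is n+1 ~'s then 3n %'s then n +'s, where the shown terms are n = 2, 3, 4, 5.
For term 6, n = 7, so the run lengths are 8, 21, 7.

~~~~~~~~%%%%%%%%%%%%%%%%%%%%%+++++++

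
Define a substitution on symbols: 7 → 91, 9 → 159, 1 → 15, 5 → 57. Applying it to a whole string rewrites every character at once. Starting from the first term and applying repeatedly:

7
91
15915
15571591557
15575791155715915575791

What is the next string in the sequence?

Rewriting the 23 symbols of 15575791155715915575791 one by one yields 15 57 57 91 57 91 159 15 15 57 57 91 15 57 159 15 57 57 91 57 91 159 15; concatenated:

1557579157911591515575791155715915575791579115915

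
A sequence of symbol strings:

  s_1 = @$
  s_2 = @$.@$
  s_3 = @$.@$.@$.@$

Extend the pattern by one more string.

s(k+1) = s(k)·.·s(k) — each term doubles the last with '.' between the halves.
Doubling @$.@$.@$.@$ with '.' between the halves:

@$.@$.@$.@$.@$.@$.@$.@$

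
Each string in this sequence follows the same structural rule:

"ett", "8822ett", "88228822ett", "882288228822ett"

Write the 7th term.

Every step adds 8822 at the front: s(k+1) = 8822·s(k).
From 882288228822ett, 3 further steps: 882288228822ett → 8822882288228822ett → 88228822882288228822ett → (answer).

882288228822882288228822ett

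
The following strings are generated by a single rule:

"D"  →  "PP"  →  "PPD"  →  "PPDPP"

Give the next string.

Each term (from the third on) is the previous term followed by the one before it: term 3 = PP·D = PPD.
So term 5 is PPDPP·PPD.

PPDPPPPD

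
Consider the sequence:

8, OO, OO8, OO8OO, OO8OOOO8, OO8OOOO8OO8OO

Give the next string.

OO8OOOO8OO8OOOO8OOOO8

This is a Fibonacci-style word recurrence s(k) = s(k−1)·s(k−2): e.g. OO·8 = OO8.
So term 7 is OO8OOOO8OO8OO·OO8OOOO8.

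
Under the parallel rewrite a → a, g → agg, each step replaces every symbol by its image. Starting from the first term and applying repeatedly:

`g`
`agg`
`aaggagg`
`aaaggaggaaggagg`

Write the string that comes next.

Applying the rule to each of the 15 symbols of aaaggaggaaggagg gives the pieces a a a agg agg a agg agg a a agg agg a agg agg, which concatenate to the answer.

aaaaggaggaaggaggaaaggaggaaggagg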